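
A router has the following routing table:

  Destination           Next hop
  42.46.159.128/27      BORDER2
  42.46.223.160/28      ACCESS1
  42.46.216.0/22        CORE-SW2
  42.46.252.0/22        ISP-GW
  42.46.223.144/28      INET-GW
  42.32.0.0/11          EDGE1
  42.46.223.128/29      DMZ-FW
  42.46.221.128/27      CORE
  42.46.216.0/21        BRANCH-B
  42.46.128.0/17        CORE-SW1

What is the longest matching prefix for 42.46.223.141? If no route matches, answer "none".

Entries matching 42.46.223.141:
  42.32.0.0/11 (42.32.0.0 - 42.63.255.255)
  42.46.128.0/17 (42.46.128.0 - 42.46.255.255)
  42.46.216.0/21 (42.46.216.0 - 42.46.223.255)
Most specific is 42.46.216.0/21.

42.46.216.0/21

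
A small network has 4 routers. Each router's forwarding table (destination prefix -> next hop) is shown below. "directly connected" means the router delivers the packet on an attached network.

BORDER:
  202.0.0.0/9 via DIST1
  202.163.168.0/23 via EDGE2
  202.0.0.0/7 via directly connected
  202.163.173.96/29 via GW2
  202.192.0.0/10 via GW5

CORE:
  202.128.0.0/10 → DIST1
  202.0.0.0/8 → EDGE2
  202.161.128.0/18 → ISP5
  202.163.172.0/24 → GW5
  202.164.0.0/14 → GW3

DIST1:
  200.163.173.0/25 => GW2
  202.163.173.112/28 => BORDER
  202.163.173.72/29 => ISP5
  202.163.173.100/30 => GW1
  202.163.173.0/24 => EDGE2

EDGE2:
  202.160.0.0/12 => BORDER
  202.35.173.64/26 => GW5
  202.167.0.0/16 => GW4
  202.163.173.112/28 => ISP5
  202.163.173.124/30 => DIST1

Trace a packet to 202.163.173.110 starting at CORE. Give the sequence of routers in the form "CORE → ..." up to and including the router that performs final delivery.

CORE → DIST1 → EDGE2 → BORDER

At CORE: longest match for 202.163.173.110 is 202.128.0.0/10 -> DIST1
At DIST1: longest match for 202.163.173.110 is 202.163.173.0/24 -> EDGE2
At EDGE2: longest match for 202.163.173.110 is 202.160.0.0/12 -> BORDER
At BORDER: longest match for 202.163.173.110 is 202.0.0.0/7 -> directly connected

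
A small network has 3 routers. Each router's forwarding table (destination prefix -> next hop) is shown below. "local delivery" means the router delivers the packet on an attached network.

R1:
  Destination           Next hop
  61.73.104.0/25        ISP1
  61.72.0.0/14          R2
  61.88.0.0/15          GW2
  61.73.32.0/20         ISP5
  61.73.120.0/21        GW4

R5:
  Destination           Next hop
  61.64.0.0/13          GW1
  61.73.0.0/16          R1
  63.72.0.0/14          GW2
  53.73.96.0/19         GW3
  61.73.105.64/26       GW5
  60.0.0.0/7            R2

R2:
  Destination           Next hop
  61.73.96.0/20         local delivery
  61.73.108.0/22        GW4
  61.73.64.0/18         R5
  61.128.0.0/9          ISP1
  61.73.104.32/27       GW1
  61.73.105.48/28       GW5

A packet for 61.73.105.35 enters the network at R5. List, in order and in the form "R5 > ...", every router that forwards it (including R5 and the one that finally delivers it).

R5 > R1 > R2

At R5: longest match for 61.73.105.35 is 61.73.0.0/16 -> R1
At R1: longest match for 61.73.105.35 is 61.72.0.0/14 -> R2
At R2: longest match for 61.73.105.35 is 61.73.96.0/20 -> local delivery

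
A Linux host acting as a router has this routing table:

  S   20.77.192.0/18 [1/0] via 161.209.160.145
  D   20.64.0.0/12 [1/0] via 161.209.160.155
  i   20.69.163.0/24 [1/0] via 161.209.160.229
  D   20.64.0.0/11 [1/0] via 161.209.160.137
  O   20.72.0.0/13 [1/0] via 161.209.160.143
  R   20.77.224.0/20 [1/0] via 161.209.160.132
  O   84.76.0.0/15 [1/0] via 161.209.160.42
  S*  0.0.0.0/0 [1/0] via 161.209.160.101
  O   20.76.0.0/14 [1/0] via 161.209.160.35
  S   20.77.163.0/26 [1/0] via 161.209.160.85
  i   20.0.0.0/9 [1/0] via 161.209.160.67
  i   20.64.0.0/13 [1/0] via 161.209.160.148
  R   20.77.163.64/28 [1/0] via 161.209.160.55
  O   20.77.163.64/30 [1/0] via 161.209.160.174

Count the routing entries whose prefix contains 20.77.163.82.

6

Prefixes containing 20.77.163.82:
  0.0.0.0/0 (default, matches everything)
  20.0.0.0/9 (20.0.0.0 - 20.127.255.255)
  20.64.0.0/11 (20.64.0.0 - 20.95.255.255)
  20.64.0.0/12 (20.64.0.0 - 20.79.255.255)
  20.72.0.0/13 (20.72.0.0 - 20.79.255.255)
  20.76.0.0/14 (20.76.0.0 - 20.79.255.255)
Total matching entries: 6.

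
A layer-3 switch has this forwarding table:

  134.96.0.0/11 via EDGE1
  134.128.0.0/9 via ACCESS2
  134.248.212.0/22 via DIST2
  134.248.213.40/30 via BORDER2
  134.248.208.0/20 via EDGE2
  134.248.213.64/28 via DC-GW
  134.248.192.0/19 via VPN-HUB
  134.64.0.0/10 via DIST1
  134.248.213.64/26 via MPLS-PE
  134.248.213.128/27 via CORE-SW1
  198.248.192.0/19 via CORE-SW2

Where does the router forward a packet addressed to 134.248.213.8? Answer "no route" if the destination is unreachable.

DIST2

Routes whose prefix contains 134.248.213.8:
  134.128.0.0/9 (134.128.0.0 - 134.255.255.255) -> ACCESS2
  134.248.192.0/19 (134.248.192.0 - 134.248.223.255) -> VPN-HUB
  134.248.208.0/20 (134.248.208.0 - 134.248.223.255) -> EDGE2
  134.248.212.0/22 (134.248.212.0 - 134.248.215.255) -> DIST2
More-specific entries that do NOT match:
  134.248.213.40/30 (134.248.213.40 - 134.248.213.43) does not contain 134.248.213.8
  134.248.213.64/28 (134.248.213.64 - 134.248.213.79) does not contain 134.248.213.8
  134.248.213.128/27 (134.248.213.128 - 134.248.213.159) does not contain 134.248.213.8
  134.248.213.64/26 (134.248.213.64 - 134.248.213.127) does not contain 134.248.213.8
Longest matching prefix is /22 -> next hop DIST2.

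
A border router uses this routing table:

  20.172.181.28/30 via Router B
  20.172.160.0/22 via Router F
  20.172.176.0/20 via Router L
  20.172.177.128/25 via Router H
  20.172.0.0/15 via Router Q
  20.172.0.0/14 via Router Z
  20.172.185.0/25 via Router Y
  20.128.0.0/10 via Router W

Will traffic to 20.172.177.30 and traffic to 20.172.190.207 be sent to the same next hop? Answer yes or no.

20.172.177.30: longest match 20.172.176.0/20 -> Router L
20.172.190.207: longest match 20.172.176.0/20 -> Router L

yes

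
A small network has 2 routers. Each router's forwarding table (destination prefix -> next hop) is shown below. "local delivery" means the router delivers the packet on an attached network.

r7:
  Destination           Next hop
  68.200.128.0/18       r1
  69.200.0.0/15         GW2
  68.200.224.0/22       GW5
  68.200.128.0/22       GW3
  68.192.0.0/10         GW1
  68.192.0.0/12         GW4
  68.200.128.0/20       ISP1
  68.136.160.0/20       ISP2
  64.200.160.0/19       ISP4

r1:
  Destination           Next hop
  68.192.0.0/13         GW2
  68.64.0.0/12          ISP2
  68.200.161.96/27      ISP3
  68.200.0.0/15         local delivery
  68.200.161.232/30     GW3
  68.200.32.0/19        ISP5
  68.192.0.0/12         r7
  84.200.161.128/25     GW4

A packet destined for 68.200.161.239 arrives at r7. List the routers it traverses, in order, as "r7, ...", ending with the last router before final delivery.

r7, r1

At r7: longest match for 68.200.161.239 is 68.200.128.0/18 -> r1
At r1: longest match for 68.200.161.239 is 68.200.0.0/15 -> local delivery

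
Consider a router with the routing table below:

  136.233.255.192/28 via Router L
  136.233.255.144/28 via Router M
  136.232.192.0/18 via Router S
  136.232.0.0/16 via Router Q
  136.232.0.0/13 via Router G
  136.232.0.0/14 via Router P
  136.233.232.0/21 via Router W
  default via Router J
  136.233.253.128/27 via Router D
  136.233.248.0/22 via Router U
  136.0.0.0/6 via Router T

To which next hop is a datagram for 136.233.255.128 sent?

Routes whose prefix contains 136.233.255.128:
  0.0.0.0/0 (default, matches everything) -> Router J
  136.0.0.0/6 (136.0.0.0 - 139.255.255.255) -> Router T
  136.232.0.0/13 (136.232.0.0 - 136.239.255.255) -> Router G
  136.232.0.0/14 (136.232.0.0 - 136.235.255.255) -> Router P
More-specific entries that do NOT match:
  136.233.255.192/28 (136.233.255.192 - 136.233.255.207) does not contain 136.233.255.128
  136.233.255.144/28 (136.233.255.144 - 136.233.255.159) does not contain 136.233.255.128
  136.233.253.128/27 (136.233.253.128 - 136.233.253.159) does not contain 136.233.255.128
  136.233.248.0/22 (136.233.248.0 - 136.233.251.255) does not contain 136.233.255.128
  136.233.232.0/21 (136.233.232.0 - 136.233.239.255) does not contain 136.233.255.128
  136.232.192.0/18 (136.232.192.0 - 136.232.255.255) does not contain 136.233.255.128
  136.232.0.0/16 (136.232.0.0 - 136.232.255.255) does not contain 136.233.255.128
Longest matching prefix is /14 -> next hop Router P.

Router P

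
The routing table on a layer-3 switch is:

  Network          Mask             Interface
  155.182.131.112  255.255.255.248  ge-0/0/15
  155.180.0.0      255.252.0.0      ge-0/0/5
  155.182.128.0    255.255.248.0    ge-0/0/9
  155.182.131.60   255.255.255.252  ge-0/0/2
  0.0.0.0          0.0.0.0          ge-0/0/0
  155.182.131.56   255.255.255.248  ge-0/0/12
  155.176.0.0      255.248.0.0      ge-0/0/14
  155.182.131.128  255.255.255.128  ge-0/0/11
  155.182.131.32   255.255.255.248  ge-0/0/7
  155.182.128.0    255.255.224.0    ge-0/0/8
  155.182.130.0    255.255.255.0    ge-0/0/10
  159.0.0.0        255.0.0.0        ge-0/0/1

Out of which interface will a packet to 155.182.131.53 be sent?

ge-0/0/9

Routes whose prefix contains 155.182.131.53:
  0.0.0.0/0 (default, matches everything) -> ge-0/0/0
  155.176.0.0/13 (155.176.0.0 - 155.183.255.255) -> ge-0/0/14
  155.180.0.0/14 (155.180.0.0 - 155.183.255.255) -> ge-0/0/5
  155.182.128.0/19 (155.182.128.0 - 155.182.159.255) -> ge-0/0/8
  155.182.128.0/21 (155.182.128.0 - 155.182.135.255) -> ge-0/0/9
More-specific entries that do NOT match:
  155.182.131.60/30 (155.182.131.60 - 155.182.131.63) does not contain 155.182.131.53
  155.182.131.112/29 (155.182.131.112 - 155.182.131.119) does not contain 155.182.131.53
  155.182.131.56/29 (155.182.131.56 - 155.182.131.63) does not contain 155.182.131.53
  155.182.131.32/29 (155.182.131.32 - 155.182.131.39) does not contain 155.182.131.53
  155.182.131.128/25 (155.182.131.128 - 155.182.131.255) does not contain 155.182.131.53
  155.182.130.0/24 (155.182.130.0 - 155.182.130.255) does not contain 155.182.131.53
Longest matching prefix is /21 -> interface ge-0/0/9.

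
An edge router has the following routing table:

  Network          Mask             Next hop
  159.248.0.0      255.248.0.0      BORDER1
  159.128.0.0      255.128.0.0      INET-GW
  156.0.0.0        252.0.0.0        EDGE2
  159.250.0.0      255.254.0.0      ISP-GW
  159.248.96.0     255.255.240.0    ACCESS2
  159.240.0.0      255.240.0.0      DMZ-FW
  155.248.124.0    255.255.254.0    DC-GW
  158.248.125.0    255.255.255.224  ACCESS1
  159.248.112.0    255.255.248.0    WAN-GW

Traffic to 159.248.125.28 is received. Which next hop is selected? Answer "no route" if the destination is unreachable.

Routes whose prefix contains 159.248.125.28:
  156.0.0.0/6 (156.0.0.0 - 159.255.255.255) -> EDGE2
  159.128.0.0/9 (159.128.0.0 - 159.255.255.255) -> INET-GW
  159.240.0.0/12 (159.240.0.0 - 159.255.255.255) -> DMZ-FW
  159.248.0.0/13 (159.248.0.0 - 159.255.255.255) -> BORDER1
More-specific entries that do NOT match:
  158.248.125.0/27 (158.248.125.0 - 158.248.125.31) does not contain 159.248.125.28
  155.248.124.0/23 (155.248.124.0 - 155.248.125.255) does not contain 159.248.125.28
  159.248.112.0/21 (159.248.112.0 - 159.248.119.255) does not contain 159.248.125.28
  159.248.96.0/20 (159.248.96.0 - 159.248.111.255) does not contain 159.248.125.28
  159.250.0.0/15 (159.250.0.0 - 159.251.255.255) does not contain 159.248.125.28
Longest matching prefix is /13 -> next hop BORDER1.

BORDER1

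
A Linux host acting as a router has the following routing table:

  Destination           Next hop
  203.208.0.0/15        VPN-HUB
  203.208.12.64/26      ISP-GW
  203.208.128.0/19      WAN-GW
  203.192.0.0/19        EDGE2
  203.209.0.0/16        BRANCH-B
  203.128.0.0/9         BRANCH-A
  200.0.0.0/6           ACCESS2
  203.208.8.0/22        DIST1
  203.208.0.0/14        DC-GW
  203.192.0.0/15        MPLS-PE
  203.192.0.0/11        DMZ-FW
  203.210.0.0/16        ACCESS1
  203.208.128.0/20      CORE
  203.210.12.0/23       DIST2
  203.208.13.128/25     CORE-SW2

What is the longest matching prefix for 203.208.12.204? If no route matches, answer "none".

203.208.0.0/15

Entries matching 203.208.12.204:
  200.0.0.0/6 (200.0.0.0 - 203.255.255.255)
  203.128.0.0/9 (203.128.0.0 - 203.255.255.255)
  203.192.0.0/11 (203.192.0.0 - 203.223.255.255)
  203.208.0.0/14 (203.208.0.0 - 203.211.255.255)
  203.208.0.0/15 (203.208.0.0 - 203.209.255.255)
Most specific is 203.208.0.0/15.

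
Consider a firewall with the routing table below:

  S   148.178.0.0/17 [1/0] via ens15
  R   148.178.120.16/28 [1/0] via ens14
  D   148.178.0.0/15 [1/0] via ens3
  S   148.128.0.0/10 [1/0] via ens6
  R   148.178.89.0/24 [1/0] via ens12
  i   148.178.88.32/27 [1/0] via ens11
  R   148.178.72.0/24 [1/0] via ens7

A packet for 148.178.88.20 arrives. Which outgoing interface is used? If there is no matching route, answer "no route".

Routes whose prefix contains 148.178.88.20:
  148.128.0.0/10 (148.128.0.0 - 148.191.255.255) -> ens6
  148.178.0.0/15 (148.178.0.0 - 148.179.255.255) -> ens3
  148.178.0.0/17 (148.178.0.0 - 148.178.127.255) -> ens15
More-specific entries that do NOT match:
  148.178.120.16/28 (148.178.120.16 - 148.178.120.31) does not contain 148.178.88.20
  148.178.88.32/27 (148.178.88.32 - 148.178.88.63) does not contain 148.178.88.20
  148.178.89.0/24 (148.178.89.0 - 148.178.89.255) does not contain 148.178.88.20
  148.178.72.0/24 (148.178.72.0 - 148.178.72.255) does not contain 148.178.88.20
Longest matching prefix is /17 -> interface ens15.

ens15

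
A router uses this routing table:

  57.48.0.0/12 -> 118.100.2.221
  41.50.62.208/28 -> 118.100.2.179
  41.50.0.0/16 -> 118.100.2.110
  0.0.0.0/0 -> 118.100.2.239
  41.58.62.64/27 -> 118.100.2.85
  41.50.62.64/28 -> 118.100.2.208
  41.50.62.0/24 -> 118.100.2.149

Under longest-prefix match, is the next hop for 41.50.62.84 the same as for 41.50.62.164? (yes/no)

yes

41.50.62.84: longest match 41.50.62.0/24 -> 118.100.2.149
41.50.62.164: longest match 41.50.62.0/24 -> 118.100.2.149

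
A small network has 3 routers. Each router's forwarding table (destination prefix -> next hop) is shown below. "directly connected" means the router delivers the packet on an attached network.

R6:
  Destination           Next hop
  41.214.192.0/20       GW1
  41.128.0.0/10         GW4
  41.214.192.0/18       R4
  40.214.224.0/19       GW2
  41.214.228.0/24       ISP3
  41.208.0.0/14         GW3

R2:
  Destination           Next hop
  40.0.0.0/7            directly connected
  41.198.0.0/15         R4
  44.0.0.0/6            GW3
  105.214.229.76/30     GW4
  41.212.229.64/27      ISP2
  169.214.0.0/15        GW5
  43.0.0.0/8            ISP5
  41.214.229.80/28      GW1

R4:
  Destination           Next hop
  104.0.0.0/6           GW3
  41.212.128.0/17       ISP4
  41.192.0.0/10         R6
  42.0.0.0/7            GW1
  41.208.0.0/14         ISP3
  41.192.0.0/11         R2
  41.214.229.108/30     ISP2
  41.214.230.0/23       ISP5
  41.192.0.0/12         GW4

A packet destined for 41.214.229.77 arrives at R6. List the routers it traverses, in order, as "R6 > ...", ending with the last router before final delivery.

At R6: longest match for 41.214.229.77 is 41.214.192.0/18 -> R4
At R4: longest match for 41.214.229.77 is 41.192.0.0/11 -> R2
At R2: longest match for 41.214.229.77 is 40.0.0.0/7 -> directly connected

R6 > R4 > R2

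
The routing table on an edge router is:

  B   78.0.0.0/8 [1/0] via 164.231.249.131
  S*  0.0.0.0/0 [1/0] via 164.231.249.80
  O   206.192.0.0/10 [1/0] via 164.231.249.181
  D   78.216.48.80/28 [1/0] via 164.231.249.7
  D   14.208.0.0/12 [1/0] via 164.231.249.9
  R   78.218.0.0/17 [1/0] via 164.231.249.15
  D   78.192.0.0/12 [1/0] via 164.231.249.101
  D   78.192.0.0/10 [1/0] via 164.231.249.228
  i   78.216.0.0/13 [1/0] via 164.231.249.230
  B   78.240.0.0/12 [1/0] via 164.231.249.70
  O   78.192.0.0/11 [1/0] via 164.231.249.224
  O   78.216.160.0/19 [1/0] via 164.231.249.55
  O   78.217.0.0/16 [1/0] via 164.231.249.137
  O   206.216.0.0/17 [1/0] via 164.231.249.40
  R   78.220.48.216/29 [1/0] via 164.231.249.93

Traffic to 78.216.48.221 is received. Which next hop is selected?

Routes whose prefix contains 78.216.48.221:
  0.0.0.0/0 (default, matches everything) -> 164.231.249.80
  78.0.0.0/8 (78.0.0.0 - 78.255.255.255) -> 164.231.249.131
  78.192.0.0/10 (78.192.0.0 - 78.255.255.255) -> 164.231.249.228
  78.192.0.0/11 (78.192.0.0 - 78.223.255.255) -> 164.231.249.224
  78.216.0.0/13 (78.216.0.0 - 78.223.255.255) -> 164.231.249.230
More-specific entries that do NOT match:
  78.220.48.216/29 (78.220.48.216 - 78.220.48.223) does not contain 78.216.48.221
  78.216.48.80/28 (78.216.48.80 - 78.216.48.95) does not contain 78.216.48.221
  78.216.160.0/19 (78.216.160.0 - 78.216.191.255) does not contain 78.216.48.221
  78.218.0.0/17 (78.218.0.0 - 78.218.127.255) does not contain 78.216.48.221
  206.216.0.0/17 (206.216.0.0 - 206.216.127.255) does not contain 78.216.48.221
  78.217.0.0/16 (78.217.0.0 - 78.217.255.255) does not contain 78.216.48.221
Longest matching prefix is /13 -> next hop 164.231.249.230.

164.231.249.230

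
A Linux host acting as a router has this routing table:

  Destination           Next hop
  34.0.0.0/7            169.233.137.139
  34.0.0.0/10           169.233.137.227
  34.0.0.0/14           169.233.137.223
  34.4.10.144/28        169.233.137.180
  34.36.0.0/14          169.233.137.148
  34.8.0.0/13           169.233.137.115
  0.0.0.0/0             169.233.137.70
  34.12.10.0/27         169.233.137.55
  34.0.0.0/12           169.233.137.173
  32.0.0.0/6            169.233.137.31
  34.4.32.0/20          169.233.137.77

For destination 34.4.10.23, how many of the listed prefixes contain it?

Prefixes containing 34.4.10.23:
  0.0.0.0/0 (default, matches everything)
  32.0.0.0/6 (32.0.0.0 - 35.255.255.255)
  34.0.0.0/7 (34.0.0.0 - 35.255.255.255)
  34.0.0.0/10 (34.0.0.0 - 34.63.255.255)
  34.0.0.0/12 (34.0.0.0 - 34.15.255.255)
Total matching entries: 5.

5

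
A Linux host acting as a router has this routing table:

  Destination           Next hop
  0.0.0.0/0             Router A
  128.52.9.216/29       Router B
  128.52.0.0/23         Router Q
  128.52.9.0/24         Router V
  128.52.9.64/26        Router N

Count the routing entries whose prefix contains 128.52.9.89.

Prefixes containing 128.52.9.89:
  0.0.0.0/0 (default, matches everything)
  128.52.9.0/24 (128.52.9.0 - 128.52.9.255)
  128.52.9.64/26 (128.52.9.64 - 128.52.9.127)
Total matching entries: 3.

3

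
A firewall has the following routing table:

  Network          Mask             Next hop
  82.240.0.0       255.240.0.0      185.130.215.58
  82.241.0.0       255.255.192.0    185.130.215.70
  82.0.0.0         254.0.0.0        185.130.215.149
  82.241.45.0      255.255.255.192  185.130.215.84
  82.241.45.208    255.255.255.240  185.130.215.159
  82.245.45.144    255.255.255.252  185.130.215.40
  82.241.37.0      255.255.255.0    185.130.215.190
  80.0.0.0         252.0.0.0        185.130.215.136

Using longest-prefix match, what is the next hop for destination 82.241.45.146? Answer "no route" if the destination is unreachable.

185.130.215.70

Routes whose prefix contains 82.241.45.146:
  80.0.0.0/6 (80.0.0.0 - 83.255.255.255) -> 185.130.215.136
  82.0.0.0/7 (82.0.0.0 - 83.255.255.255) -> 185.130.215.149
  82.240.0.0/12 (82.240.0.0 - 82.255.255.255) -> 185.130.215.58
  82.241.0.0/18 (82.241.0.0 - 82.241.63.255) -> 185.130.215.70
More-specific entries that do NOT match:
  82.245.45.144/30 (82.245.45.144 - 82.245.45.147) does not contain 82.241.45.146
  82.241.45.208/28 (82.241.45.208 - 82.241.45.223) does not contain 82.241.45.146
  82.241.45.0/26 (82.241.45.0 - 82.241.45.63) does not contain 82.241.45.146
  82.241.37.0/24 (82.241.37.0 - 82.241.37.255) does not contain 82.241.45.146
Longest matching prefix is /18 -> next hop 185.130.215.70.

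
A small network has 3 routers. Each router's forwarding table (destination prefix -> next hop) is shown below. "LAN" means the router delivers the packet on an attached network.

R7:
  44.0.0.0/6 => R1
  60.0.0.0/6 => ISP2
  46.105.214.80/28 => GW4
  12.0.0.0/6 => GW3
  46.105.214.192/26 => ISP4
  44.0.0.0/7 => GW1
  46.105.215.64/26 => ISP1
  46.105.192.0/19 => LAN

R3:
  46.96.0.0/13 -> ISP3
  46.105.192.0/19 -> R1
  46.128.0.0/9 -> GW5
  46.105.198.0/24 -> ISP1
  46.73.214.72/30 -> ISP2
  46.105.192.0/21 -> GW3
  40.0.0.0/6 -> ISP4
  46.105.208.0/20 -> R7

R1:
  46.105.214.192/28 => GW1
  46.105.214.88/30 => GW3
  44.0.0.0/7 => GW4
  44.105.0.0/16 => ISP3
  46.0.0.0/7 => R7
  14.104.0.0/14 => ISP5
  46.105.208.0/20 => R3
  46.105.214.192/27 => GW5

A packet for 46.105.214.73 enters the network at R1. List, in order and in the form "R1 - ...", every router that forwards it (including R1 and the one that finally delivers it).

At R1: longest match for 46.105.214.73 is 46.105.208.0/20 -> R3
At R3: longest match for 46.105.214.73 is 46.105.208.0/20 -> R7
At R7: longest match for 46.105.214.73 is 46.105.192.0/19 -> LAN

R1 - R3 - R7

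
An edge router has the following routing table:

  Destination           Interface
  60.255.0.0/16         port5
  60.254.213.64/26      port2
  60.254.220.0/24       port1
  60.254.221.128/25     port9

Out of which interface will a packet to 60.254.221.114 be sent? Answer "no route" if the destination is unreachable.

No entry's prefix contains 60.254.221.114; there is no default route.

no route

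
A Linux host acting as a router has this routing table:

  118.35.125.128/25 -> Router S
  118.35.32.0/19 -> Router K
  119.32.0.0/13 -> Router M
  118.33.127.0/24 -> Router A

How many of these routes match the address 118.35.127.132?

0

No listed prefix contains 118.35.127.132.
Total matching entries: 0.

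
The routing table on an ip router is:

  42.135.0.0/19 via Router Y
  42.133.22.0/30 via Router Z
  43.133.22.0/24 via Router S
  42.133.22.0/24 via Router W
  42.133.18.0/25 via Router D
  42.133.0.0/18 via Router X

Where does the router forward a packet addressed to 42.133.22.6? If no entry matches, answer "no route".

Router W

Routes whose prefix contains 42.133.22.6:
  42.133.0.0/18 (42.133.0.0 - 42.133.63.255) -> Router X
  42.133.22.0/24 (42.133.22.0 - 42.133.22.255) -> Router W
More-specific entries that do NOT match:
  42.133.22.0/30 (42.133.22.0 - 42.133.22.3) does not contain 42.133.22.6
  42.133.18.0/25 (42.133.18.0 - 42.133.18.127) does not contain 42.133.22.6
Longest matching prefix is /24 -> next hop Router W.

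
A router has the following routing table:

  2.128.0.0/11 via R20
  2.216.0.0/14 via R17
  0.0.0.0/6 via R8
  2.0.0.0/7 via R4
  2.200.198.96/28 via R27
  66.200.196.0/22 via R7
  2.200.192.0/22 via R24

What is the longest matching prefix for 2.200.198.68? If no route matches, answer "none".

Entries matching 2.200.198.68:
  0.0.0.0/6 (0.0.0.0 - 3.255.255.255)
  2.0.0.0/7 (2.0.0.0 - 3.255.255.255)
Most specific is 2.0.0.0/7.

2.0.0.0/7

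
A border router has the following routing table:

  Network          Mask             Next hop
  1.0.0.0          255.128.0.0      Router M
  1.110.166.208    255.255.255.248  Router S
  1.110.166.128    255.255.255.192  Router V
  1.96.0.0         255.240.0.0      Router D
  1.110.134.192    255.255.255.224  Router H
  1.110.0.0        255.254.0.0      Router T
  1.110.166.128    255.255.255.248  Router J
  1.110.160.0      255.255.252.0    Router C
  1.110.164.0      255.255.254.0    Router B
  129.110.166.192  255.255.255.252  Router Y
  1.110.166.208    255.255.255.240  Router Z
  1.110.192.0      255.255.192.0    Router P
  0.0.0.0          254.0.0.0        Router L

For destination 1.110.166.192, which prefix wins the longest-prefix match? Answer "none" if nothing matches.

1.110.0.0/15

Entries matching 1.110.166.192:
  0.0.0.0/7 (0.0.0.0 - 1.255.255.255)
  1.0.0.0/9 (1.0.0.0 - 1.127.255.255)
  1.96.0.0/12 (1.96.0.0 - 1.111.255.255)
  1.110.0.0/15 (1.110.0.0 - 1.111.255.255)
Most specific is 1.110.0.0/15.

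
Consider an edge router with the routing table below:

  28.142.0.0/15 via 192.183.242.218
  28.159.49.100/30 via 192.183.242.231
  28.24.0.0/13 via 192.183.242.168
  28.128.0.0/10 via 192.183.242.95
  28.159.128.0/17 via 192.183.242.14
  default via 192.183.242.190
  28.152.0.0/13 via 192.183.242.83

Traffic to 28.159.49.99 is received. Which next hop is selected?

Routes whose prefix contains 28.159.49.99:
  0.0.0.0/0 (default, matches everything) -> 192.183.242.190
  28.128.0.0/10 (28.128.0.0 - 28.191.255.255) -> 192.183.242.95
  28.152.0.0/13 (28.152.0.0 - 28.159.255.255) -> 192.183.242.83
More-specific entries that do NOT match:
  28.159.49.100/30 (28.159.49.100 - 28.159.49.103) does not contain 28.159.49.99
  28.159.128.0/17 (28.159.128.0 - 28.159.255.255) does not contain 28.159.49.99
  28.142.0.0/15 (28.142.0.0 - 28.143.255.255) does not contain 28.159.49.99
Longest matching prefix is /13 -> next hop 192.183.242.83.

192.183.242.83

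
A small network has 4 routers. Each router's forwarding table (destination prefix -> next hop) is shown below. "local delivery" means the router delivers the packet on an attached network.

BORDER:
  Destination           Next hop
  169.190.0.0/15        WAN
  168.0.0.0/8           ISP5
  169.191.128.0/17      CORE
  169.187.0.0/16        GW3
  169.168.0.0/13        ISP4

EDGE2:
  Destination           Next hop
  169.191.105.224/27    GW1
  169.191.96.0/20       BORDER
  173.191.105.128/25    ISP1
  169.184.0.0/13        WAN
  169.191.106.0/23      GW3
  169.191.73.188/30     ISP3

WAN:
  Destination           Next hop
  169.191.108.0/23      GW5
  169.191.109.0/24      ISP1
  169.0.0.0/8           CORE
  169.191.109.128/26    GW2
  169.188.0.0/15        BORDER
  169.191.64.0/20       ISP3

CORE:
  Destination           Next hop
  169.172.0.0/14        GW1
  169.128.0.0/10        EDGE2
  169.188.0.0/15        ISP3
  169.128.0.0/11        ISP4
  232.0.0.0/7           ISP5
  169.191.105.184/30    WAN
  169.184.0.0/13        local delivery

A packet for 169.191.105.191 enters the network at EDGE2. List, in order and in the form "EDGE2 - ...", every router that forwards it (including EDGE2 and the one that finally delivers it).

At EDGE2: longest match for 169.191.105.191 is 169.191.96.0/20 -> BORDER
At BORDER: longest match for 169.191.105.191 is 169.190.0.0/15 -> WAN
At WAN: longest match for 169.191.105.191 is 169.0.0.0/8 -> CORE
At CORE: longest match for 169.191.105.191 is 169.184.0.0/13 -> local delivery

EDGE2 - BORDER - WAN - CORE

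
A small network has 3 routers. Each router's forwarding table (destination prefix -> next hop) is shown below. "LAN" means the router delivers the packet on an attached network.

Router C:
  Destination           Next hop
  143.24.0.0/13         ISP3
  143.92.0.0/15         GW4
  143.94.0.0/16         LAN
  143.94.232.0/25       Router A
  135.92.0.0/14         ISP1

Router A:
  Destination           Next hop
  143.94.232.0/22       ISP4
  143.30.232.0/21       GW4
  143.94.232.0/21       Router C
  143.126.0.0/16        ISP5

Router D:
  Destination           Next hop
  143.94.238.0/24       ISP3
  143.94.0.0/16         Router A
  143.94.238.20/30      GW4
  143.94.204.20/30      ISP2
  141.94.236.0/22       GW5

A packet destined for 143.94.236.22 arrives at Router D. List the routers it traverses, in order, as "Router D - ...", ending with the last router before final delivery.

Router D - Router A - Router C

At Router D: longest match for 143.94.236.22 is 143.94.0.0/16 -> Router A
At Router A: longest match for 143.94.236.22 is 143.94.232.0/21 -> Router C
At Router C: longest match for 143.94.236.22 is 143.94.0.0/16 -> LAN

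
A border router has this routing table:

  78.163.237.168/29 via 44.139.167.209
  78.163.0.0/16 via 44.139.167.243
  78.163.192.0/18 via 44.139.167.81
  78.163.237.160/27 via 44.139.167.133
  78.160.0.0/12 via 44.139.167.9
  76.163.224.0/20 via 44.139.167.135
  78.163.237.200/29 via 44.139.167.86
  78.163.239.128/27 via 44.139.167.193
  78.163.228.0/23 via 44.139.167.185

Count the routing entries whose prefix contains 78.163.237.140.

Prefixes containing 78.163.237.140:
  78.160.0.0/12 (78.160.0.0 - 78.175.255.255)
  78.163.0.0/16 (78.163.0.0 - 78.163.255.255)
  78.163.192.0/18 (78.163.192.0 - 78.163.255.255)
Total matching entries: 3.

3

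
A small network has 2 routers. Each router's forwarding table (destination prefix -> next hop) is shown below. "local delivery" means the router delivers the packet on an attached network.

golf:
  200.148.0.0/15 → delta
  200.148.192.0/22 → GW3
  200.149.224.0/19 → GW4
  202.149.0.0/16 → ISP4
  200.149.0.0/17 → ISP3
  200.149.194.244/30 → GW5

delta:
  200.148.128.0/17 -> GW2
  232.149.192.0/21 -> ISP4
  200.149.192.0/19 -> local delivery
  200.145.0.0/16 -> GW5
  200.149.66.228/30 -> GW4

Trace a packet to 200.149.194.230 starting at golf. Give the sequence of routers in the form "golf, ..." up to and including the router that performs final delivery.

At golf: longest match for 200.149.194.230 is 200.148.0.0/15 -> delta
At delta: longest match for 200.149.194.230 is 200.149.192.0/19 -> local delivery

golf, delta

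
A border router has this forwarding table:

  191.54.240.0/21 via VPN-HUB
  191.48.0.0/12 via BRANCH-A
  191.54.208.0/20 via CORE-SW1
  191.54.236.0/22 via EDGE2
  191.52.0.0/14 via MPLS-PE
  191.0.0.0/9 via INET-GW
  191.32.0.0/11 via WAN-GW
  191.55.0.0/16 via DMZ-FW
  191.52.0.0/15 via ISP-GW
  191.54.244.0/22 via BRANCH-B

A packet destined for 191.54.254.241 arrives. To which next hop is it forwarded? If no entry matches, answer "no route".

MPLS-PE

Routes whose prefix contains 191.54.254.241:
  191.0.0.0/9 (191.0.0.0 - 191.127.255.255) -> INET-GW
  191.32.0.0/11 (191.32.0.0 - 191.63.255.255) -> WAN-GW
  191.48.0.0/12 (191.48.0.0 - 191.63.255.255) -> BRANCH-A
  191.52.0.0/14 (191.52.0.0 - 191.55.255.255) -> MPLS-PE
More-specific entries that do NOT match:
  191.54.236.0/22 (191.54.236.0 - 191.54.239.255) does not contain 191.54.254.241
  191.54.244.0/22 (191.54.244.0 - 191.54.247.255) does not contain 191.54.254.241
  191.54.240.0/21 (191.54.240.0 - 191.54.247.255) does not contain 191.54.254.241
  191.54.208.0/20 (191.54.208.0 - 191.54.223.255) does not contain 191.54.254.241
  191.55.0.0/16 (191.55.0.0 - 191.55.255.255) does not contain 191.54.254.241
  191.52.0.0/15 (191.52.0.0 - 191.53.255.255) does not contain 191.54.254.241
Longest matching prefix is /14 -> next hop MPLS-PE.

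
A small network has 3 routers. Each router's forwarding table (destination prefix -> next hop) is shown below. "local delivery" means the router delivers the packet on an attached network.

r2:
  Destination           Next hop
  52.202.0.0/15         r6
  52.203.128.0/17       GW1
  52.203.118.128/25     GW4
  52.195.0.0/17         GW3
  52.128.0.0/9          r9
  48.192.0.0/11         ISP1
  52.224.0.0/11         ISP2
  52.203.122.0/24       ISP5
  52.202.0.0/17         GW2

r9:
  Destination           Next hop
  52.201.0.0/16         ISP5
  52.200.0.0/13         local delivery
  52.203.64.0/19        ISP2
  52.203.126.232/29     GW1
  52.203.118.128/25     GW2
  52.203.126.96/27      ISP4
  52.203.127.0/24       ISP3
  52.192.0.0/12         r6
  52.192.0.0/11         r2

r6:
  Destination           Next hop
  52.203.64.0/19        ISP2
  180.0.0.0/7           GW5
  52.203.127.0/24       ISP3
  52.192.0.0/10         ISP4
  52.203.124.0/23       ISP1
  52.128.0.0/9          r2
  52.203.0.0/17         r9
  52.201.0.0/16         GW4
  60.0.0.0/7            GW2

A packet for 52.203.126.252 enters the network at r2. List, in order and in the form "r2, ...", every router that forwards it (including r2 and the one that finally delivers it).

At r2: longest match for 52.203.126.252 is 52.202.0.0/15 -> r6
At r6: longest match for 52.203.126.252 is 52.203.0.0/17 -> r9
At r9: longest match for 52.203.126.252 is 52.200.0.0/13 -> local delivery

r2, r6, r9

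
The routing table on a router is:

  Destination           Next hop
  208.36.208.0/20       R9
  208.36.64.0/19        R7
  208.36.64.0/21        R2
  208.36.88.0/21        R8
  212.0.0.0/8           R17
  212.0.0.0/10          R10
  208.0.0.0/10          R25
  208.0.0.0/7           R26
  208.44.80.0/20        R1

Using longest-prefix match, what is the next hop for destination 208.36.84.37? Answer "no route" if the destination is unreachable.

Routes whose prefix contains 208.36.84.37:
  208.0.0.0/7 (208.0.0.0 - 209.255.255.255) -> R26
  208.0.0.0/10 (208.0.0.0 - 208.63.255.255) -> R25
  208.36.64.0/19 (208.36.64.0 - 208.36.95.255) -> R7
More-specific entries that do NOT match:
  208.36.64.0/21 (208.36.64.0 - 208.36.71.255) does not contain 208.36.84.37
  208.36.88.0/21 (208.36.88.0 - 208.36.95.255) does not contain 208.36.84.37
  208.36.208.0/20 (208.36.208.0 - 208.36.223.255) does not contain 208.36.84.37
  208.44.80.0/20 (208.44.80.0 - 208.44.95.255) does not contain 208.36.84.37
Longest matching prefix is /19 -> next hop R7.

R7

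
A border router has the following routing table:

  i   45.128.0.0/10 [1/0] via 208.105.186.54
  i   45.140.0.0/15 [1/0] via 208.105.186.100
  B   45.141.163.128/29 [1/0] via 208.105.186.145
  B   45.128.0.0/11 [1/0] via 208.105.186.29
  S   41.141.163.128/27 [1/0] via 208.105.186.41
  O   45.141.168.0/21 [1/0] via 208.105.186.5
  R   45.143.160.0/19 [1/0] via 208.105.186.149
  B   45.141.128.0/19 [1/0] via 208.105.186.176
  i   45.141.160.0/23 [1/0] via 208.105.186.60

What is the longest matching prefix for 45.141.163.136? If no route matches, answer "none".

Entries matching 45.141.163.136:
  45.128.0.0/10 (45.128.0.0 - 45.191.255.255)
  45.128.0.0/11 (45.128.0.0 - 45.159.255.255)
  45.140.0.0/15 (45.140.0.0 - 45.141.255.255)
Most specific is 45.140.0.0/15.

45.140.0.0/15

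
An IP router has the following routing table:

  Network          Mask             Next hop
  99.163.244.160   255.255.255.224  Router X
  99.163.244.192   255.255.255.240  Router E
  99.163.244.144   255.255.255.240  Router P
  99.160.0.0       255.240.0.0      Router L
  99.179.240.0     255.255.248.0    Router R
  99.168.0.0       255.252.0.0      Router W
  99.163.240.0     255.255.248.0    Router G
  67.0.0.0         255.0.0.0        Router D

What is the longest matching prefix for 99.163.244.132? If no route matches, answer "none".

99.163.240.0/21

Entries matching 99.163.244.132:
  99.160.0.0/12 (99.160.0.0 - 99.175.255.255)
  99.163.240.0/21 (99.163.240.0 - 99.163.247.255)
Most specific is 99.163.240.0/21.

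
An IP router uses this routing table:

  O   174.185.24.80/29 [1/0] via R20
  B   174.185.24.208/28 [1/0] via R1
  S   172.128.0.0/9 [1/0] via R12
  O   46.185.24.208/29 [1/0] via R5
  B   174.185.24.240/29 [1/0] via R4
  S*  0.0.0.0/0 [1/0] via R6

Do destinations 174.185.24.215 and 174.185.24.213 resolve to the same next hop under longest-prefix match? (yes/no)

174.185.24.215: longest match 174.185.24.208/28 -> R1
174.185.24.213: longest match 174.185.24.208/28 -> R1

yes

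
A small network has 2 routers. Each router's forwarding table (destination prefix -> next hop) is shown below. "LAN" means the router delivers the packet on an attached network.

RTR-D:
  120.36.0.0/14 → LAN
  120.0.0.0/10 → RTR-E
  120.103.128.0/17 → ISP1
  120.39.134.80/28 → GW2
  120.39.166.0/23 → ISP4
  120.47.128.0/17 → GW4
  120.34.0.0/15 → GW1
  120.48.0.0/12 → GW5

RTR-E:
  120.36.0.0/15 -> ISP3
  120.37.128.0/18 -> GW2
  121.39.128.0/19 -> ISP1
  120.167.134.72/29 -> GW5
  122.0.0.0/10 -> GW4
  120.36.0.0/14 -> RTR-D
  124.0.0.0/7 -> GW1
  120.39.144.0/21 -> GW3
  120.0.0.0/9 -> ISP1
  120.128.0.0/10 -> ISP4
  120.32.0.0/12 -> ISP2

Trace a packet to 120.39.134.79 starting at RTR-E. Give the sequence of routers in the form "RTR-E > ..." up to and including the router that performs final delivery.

RTR-E > RTR-D

At RTR-E: longest match for 120.39.134.79 is 120.36.0.0/14 -> RTR-D
At RTR-D: longest match for 120.39.134.79 is 120.36.0.0/14 -> LAN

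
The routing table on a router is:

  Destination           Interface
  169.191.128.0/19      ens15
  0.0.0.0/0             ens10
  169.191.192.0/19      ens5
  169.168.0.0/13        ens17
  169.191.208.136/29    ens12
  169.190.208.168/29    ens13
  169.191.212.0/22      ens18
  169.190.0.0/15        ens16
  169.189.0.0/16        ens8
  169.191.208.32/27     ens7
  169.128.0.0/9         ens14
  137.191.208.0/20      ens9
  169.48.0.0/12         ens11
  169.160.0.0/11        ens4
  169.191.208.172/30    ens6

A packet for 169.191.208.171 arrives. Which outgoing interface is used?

Routes whose prefix contains 169.191.208.171:
  0.0.0.0/0 (default, matches everything) -> ens10
  169.128.0.0/9 (169.128.0.0 - 169.255.255.255) -> ens14
  169.160.0.0/11 (169.160.0.0 - 169.191.255.255) -> ens4
  169.190.0.0/15 (169.190.0.0 - 169.191.255.255) -> ens16
  169.191.192.0/19 (169.191.192.0 - 169.191.223.255) -> ens5
More-specific entries that do NOT match:
  169.191.208.172/30 (169.191.208.172 - 169.191.208.175) does not contain 169.191.208.171
  169.191.208.136/29 (169.191.208.136 - 169.191.208.143) does not contain 169.191.208.171
  169.190.208.168/29 (169.190.208.168 - 169.190.208.175) does not contain 169.191.208.171
  169.191.208.32/27 (169.191.208.32 - 169.191.208.63) does not contain 169.191.208.171
  169.191.212.0/22 (169.191.212.0 - 169.191.215.255) does not contain 169.191.208.171
  137.191.208.0/20 (137.191.208.0 - 137.191.223.255) does not contain 169.191.208.171
Longest matching prefix is /19 -> interface ens5.

ens5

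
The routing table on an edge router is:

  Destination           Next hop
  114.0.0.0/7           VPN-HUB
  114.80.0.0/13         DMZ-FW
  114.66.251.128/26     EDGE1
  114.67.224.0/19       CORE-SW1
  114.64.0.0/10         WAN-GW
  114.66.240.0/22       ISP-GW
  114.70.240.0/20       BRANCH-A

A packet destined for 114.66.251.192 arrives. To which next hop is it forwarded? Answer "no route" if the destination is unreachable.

WAN-GW

Routes whose prefix contains 114.66.251.192:
  114.0.0.0/7 (114.0.0.0 - 115.255.255.255) -> VPN-HUB
  114.64.0.0/10 (114.64.0.0 - 114.127.255.255) -> WAN-GW
More-specific entries that do NOT match:
  114.66.251.128/26 (114.66.251.128 - 114.66.251.191) does not contain 114.66.251.192
  114.66.240.0/22 (114.66.240.0 - 114.66.243.255) does not contain 114.66.251.192
  114.70.240.0/20 (114.70.240.0 - 114.70.255.255) does not contain 114.66.251.192
  114.67.224.0/19 (114.67.224.0 - 114.67.255.255) does not contain 114.66.251.192
  114.80.0.0/13 (114.80.0.0 - 114.87.255.255) does not contain 114.66.251.192
Longest matching prefix is /10 -> next hop WAN-GW.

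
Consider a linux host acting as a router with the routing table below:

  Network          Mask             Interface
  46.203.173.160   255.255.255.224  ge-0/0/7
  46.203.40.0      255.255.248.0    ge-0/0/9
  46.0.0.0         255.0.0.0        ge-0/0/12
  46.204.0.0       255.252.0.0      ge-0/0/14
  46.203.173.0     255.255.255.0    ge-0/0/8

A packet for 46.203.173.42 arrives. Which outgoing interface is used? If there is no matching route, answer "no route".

Routes whose prefix contains 46.203.173.42:
  46.0.0.0/8 (46.0.0.0 - 46.255.255.255) -> ge-0/0/12
  46.203.173.0/24 (46.203.173.0 - 46.203.173.255) -> ge-0/0/8
More-specific entries that do NOT match:
  46.203.173.160/27 (46.203.173.160 - 46.203.173.191) does not contain 46.203.173.42
Longest matching prefix is /24 -> interface ge-0/0/8.

ge-0/0/8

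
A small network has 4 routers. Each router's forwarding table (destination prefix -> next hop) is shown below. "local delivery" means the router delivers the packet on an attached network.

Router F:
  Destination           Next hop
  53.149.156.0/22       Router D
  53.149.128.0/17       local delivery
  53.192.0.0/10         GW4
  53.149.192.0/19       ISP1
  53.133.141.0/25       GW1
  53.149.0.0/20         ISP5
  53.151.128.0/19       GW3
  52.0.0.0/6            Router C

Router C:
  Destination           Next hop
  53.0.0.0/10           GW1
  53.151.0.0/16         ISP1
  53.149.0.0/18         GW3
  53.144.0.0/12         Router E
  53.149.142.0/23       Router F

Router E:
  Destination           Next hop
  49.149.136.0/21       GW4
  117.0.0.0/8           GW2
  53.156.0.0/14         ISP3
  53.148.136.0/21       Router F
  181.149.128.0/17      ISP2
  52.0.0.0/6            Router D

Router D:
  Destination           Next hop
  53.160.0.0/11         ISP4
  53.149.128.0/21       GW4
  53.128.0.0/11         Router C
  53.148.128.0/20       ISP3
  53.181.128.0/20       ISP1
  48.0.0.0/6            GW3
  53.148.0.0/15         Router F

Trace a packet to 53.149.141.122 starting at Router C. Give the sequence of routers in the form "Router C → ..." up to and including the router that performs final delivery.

Router C → Router E → Router D → Router F

At Router C: longest match for 53.149.141.122 is 53.144.0.0/12 -> Router E
At Router E: longest match for 53.149.141.122 is 52.0.0.0/6 -> Router D
At Router D: longest match for 53.149.141.122 is 53.148.0.0/15 -> Router F
At Router F: longest match for 53.149.141.122 is 53.149.128.0/17 -> local delivery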